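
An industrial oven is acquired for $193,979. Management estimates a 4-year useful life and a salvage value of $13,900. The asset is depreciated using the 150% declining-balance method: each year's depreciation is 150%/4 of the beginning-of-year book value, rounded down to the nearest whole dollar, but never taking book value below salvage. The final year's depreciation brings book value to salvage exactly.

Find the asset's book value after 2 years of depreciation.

Depreciable base = $193,979 − $13,900 = $180,079.
Year 1: ⌊$193,979 × 150%/4⌋ = $72,742. Book value $121,237.
Year 2: ⌊$121,237 × 150%/4⌋ = $45,463. Book value $75,774.

$75,774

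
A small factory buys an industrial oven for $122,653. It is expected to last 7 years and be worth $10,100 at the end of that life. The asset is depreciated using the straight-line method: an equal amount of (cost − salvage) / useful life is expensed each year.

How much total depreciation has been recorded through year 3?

$48,237

Depreciable base = $122,653 − $10,100 = $112,553.
Annual expense = $112,553 / 7 = $16,079.
End of year 1: book value $106,574.
End of year 2: book value $90,495.
End of year 3: book value $74,416.
Accumulated through year 3 = $122,653 − $74,416 = $48,237.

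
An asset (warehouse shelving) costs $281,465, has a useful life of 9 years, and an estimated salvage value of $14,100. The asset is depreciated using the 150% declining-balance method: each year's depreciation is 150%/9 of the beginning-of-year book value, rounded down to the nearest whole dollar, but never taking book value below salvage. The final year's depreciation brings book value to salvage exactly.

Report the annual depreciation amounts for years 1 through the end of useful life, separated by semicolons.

$46,910; $39,092; $32,577; $27,147; $22,623; $18,852; $15,710; $13,092; $51,362

Depreciable base = $281,465 − $14,100 = $267,365.
Year 1: ⌊$281,465 × 150%/9⌋ = $46,910. Book value $234,555.
Year 2: ⌊$234,555 × 150%/9⌋ = $39,092. Book value $195,463.
Year 3: ⌊$195,463 × 150%/9⌋ = $32,577. Book value $162,886.
Year 4: ⌊$162,886 × 150%/9⌋ = $27,147. Book value $135,739.
Year 5: ⌊$135,739 × 150%/9⌋ = $22,623. Book value $113,116.
Year 6: ⌊$113,116 × 150%/9⌋ = $18,852. Book value $94,264.
Year 7: ⌊$94,264 × 150%/9⌋ = $15,710. Book value $78,554.
Year 8: ⌊$78,554 × 150%/9⌋ = $13,092. Book value $65,462.
Year 9 (final): $65,462 − $14,100 = $51,362. Book value $14,100.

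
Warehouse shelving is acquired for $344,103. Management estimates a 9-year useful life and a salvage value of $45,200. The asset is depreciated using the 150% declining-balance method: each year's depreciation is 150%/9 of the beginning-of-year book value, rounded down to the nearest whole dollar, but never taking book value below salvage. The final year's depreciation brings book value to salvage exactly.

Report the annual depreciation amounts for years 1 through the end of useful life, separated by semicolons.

$57,350; $47,792; $39,826; $33,189; $27,657; $23,048; $19,206; $16,005; $34,830

Depreciable base = $344,103 − $45,200 = $298,903.
Year 1: ⌊$344,103 × 150%/9⌋ = $57,350. Book value $286,753.
Year 2: ⌊$286,753 × 150%/9⌋ = $47,792. Book value $238,961.
Year 3: ⌊$238,961 × 150%/9⌋ = $39,826. Book value $199,135.
Year 4: ⌊$199,135 × 150%/9⌋ = $33,189. Book value $165,946.
Year 5: ⌊$165,946 × 150%/9⌋ = $27,657. Book value $138,289.
Year 6: ⌊$138,289 × 150%/9⌋ = $23,048. Book value $115,241.
Year 7: ⌊$115,241 × 150%/9⌋ = $19,206. Book value $96,035.
Year 8: ⌊$96,035 × 150%/9⌋ = $16,005. Book value $80,030.
Year 9 (final): $80,030 − $45,200 = $34,830. Book value $45,200.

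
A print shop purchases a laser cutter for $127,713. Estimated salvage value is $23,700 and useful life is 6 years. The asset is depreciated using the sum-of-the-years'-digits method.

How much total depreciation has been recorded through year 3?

$74,295

Depreciable base = $127,713 − $23,700 = $104,013.
Sum of the years' digits = 6+5+4+3+2+1 = 21.
Year 1: $104,013 × 6/21 = $29,718. Book value $97,995.
Year 2: $104,013 × 5/21 = $24,765. Book value $73,230.
Year 3: $104,013 × 4/21 = $19,812. Book value $53,418.
Accumulated through year 3 = $127,713 − $53,418 = $74,295.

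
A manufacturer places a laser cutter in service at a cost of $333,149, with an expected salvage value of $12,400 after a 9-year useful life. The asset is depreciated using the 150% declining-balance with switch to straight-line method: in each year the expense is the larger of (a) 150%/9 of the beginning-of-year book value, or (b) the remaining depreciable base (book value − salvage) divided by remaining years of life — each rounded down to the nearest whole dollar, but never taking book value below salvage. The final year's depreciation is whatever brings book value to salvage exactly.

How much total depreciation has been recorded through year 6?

$231,790

Depreciable base = $333,149 − $12,400 = $320,749.
Year 1: DB = ⌊$333,149 × 150%/9⌋ = $55,524; SL = ⌊$320,749/9⌋ = $35,638 → take DB $55,524. Book value $277,625.
Year 2: DB = ⌊$277,625 × 150%/9⌋ = $46,270; SL = ⌊$265,225/8⌋ = $33,153 → take DB $46,270. Book value $231,355.
Year 3: DB = ⌊$231,355 × 150%/9⌋ = $38,559; SL = ⌊$218,955/7⌋ = $31,279 → take DB $38,559. Book value $192,796.
Year 4: DB = ⌊$192,796 × 150%/9⌋ = $32,132; SL = ⌊$180,396/6⌋ = $30,066 → take DB $32,132. Book value $160,664.
Year 5: DB = ⌊$160,664 × 150%/9⌋ = $26,777; SL = ⌊$148,264/5⌋ = $29,652 → take SL $29,652. Book value $131,012.
Year 6: DB = ⌊$131,012 × 150%/9⌋ = $21,835; SL = ⌊$118,612/4⌋ = $29,653 → take SL $29,653. Book value $101,359.
Accumulated through year 6 = $333,149 − $101,359 = $231,790.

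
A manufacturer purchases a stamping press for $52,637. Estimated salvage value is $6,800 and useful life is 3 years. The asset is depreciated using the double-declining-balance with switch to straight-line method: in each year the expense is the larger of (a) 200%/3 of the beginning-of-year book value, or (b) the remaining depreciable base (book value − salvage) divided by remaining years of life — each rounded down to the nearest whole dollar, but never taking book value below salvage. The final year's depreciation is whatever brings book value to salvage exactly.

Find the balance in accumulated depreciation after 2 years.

$45,837

Depreciable base = $52,637 − $6,800 = $45,837.
Year 1: DB = ⌊$52,637 × 200%/3⌋ = $35,091; SL = ⌊$45,837/3⌋ = $15,279 → take DB $35,091. Book value $17,546.
Year 2: DB = ⌊$17,546 × 200%/3⌋ = $11,697; SL = ⌊$10,746/2⌋ = $5,373 → take DB $11,697, capped at $10,746. Book value $6,800.
Accumulated through year 2 = $52,637 − $6,800 = $45,837.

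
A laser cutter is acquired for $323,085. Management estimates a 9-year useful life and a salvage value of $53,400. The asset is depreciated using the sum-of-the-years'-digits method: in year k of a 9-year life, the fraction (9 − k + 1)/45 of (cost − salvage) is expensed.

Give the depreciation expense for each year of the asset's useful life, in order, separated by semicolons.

$53,937; $47,944; $41,951; $35,958; $29,965; $23,972; $17,979; $11,986; $5,993

Depreciable base = $323,085 − $53,400 = $269,685.
Sum of the years' digits = 9+8+7+6+5+4+3+2+1 = 45.
Year 1: $269,685 × 9/45 = $53,937. Book value $269,148.
Year 2: $269,685 × 8/45 = $47,944. Book value $221,204.
Year 3: $269,685 × 7/45 = $41,951. Book value $179,253.
Year 4: $269,685 × 6/45 = $35,958. Book value $143,295.
Year 5: $269,685 × 5/45 = $29,965. Book value $113,330.
Year 6: $269,685 × 4/45 = $23,972. Book value $89,358.
Year 7: $269,685 × 3/45 = $17,979. Book value $71,379.
Year 8: $269,685 × 2/45 = $11,986. Book value $59,393.
Year 9: $269,685 × 1/45 = $5,993. Book value $53,400.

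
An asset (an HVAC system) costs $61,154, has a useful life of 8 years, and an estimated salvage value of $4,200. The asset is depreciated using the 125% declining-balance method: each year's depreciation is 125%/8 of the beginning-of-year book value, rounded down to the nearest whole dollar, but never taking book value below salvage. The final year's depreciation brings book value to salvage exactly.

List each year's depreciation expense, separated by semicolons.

$9,555; $8,062; $6,802; $5,739; $4,843; $4,086; $3,447; $14,420

Depreciable base = $61,154 − $4,200 = $56,954.
Year 1: ⌊$61,154 × 125%/8⌋ = $9,555. Book value $51,599.
Year 2: ⌊$51,599 × 125%/8⌋ = $8,062. Book value $43,537.
Year 3: ⌊$43,537 × 125%/8⌋ = $6,802. Book value $36,735.
Year 4: ⌊$36,735 × 125%/8⌋ = $5,739. Book value $30,996.
Year 5: ⌊$30,996 × 125%/8⌋ = $4,843. Book value $26,153.
Year 6: ⌊$26,153 × 125%/8⌋ = $4,086. Book value $22,067.
Year 7: ⌊$22,067 × 125%/8⌋ = $3,447. Book value $18,620.
Year 8 (final): $18,620 − $4,200 = $14,420. Book value $4,200.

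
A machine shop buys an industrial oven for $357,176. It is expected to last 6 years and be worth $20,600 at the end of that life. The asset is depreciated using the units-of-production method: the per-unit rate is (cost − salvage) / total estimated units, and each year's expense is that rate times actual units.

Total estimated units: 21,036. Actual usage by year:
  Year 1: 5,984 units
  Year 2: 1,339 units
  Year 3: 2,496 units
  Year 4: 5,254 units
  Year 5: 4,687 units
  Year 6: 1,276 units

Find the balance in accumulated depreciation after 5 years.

Depreciable base = $357,176 − $20,600 = $336,576.
Rate = $336,576 / 21,036 units = $16 per unit.
Year 1: 5,984 × $16 = $95,744. Book value $261,432.
Year 2: 1,339 × $16 = $21,424. Book value $240,008.
Year 3: 2,496 × $16 = $39,936. Book value $200,072.
Year 4: 5,254 × $16 = $84,064. Book value $116,008.
Year 5: 4,687 × $16 = $74,992. Book value $41,016.
Accumulated through year 5 = $357,176 − $41,016 = $316,160.

$316,160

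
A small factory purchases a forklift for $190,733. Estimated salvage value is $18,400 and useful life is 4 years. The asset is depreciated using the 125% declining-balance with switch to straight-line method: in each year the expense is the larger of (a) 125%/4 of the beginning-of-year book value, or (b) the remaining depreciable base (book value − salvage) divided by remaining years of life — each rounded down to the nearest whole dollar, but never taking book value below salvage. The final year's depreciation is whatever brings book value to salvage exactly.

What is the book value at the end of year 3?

$54,276

Depreciable base = $190,733 − $18,400 = $172,333.
Year 1: DB = ⌊$190,733 × 125%/4⌋ = $59,604; SL = ⌊$172,333/4⌋ = $43,083 → take DB $59,604. Book value $131,129.
Year 2: DB = ⌊$131,129 × 125%/4⌋ = $40,977; SL = ⌊$112,729/3⌋ = $37,576 → take DB $40,977. Book value $90,152.
Year 3: DB = ⌊$90,152 × 125%/4⌋ = $28,172; SL = ⌊$71,752/2⌋ = $35,876 → take SL $35,876. Book value $54,276.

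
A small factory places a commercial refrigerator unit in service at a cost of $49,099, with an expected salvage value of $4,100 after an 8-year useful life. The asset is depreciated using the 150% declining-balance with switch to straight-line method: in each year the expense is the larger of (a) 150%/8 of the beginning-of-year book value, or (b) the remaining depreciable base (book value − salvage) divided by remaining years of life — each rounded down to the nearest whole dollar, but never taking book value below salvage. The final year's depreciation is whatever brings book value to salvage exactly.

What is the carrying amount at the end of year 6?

$12,750

Depreciable base = $49,099 − $4,100 = $44,999.
Year 1: DB = ⌊$49,099 × 150%/8⌋ = $9,206; SL = ⌊$44,999/8⌋ = $5,624 → take DB $9,206. Book value $39,893.
Year 2: DB = ⌊$39,893 × 150%/8⌋ = $7,479; SL = ⌊$35,793/7⌋ = $5,113 → take DB $7,479. Book value $32,414.
Year 3: DB = ⌊$32,414 × 150%/8⌋ = $6,077; SL = ⌊$28,314/6⌋ = $4,719 → take DB $6,077. Book value $26,337.
Year 4: DB = ⌊$26,337 × 150%/8⌋ = $4,938; SL = ⌊$22,237/5⌋ = $4,447 → take DB $4,938. Book value $21,399.
Year 5: DB = ⌊$21,399 × 150%/8⌋ = $4,012; SL = ⌊$17,299/4⌋ = $4,324 → take SL $4,324. Book value $17,075.
Year 6: DB = ⌊$17,075 × 150%/8⌋ = $3,201; SL = ⌊$12,975/3⌋ = $4,325 → take SL $4,325. Book value $12,750.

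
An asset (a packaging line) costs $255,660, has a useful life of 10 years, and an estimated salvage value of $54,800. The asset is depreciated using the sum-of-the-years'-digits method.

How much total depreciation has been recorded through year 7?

Depreciable base = $255,660 − $54,800 = $200,860.
Sum of the years' digits = 10+9+8+7+6+5+4+3+2+1 = 55.
Year 1: $200,860 × 10/55 = $36,520. Book value $219,140.
Year 2: $200,860 × 9/55 = $32,868. Book value $186,272.
Year 3: $200,860 × 8/55 = $29,216. Book value $157,056.
Year 4: $200,860 × 7/55 = $25,564. Book value $131,492.
Year 5: $200,860 × 6/55 = $21,912. Book value $109,580.
Year 6: $200,860 × 5/55 = $18,260. Book value $91,320.
Year 7: $200,860 × 4/55 = $14,608. Book value $76,712.
Accumulated through year 7 = $255,660 − $76,712 = $178,948.

$178,948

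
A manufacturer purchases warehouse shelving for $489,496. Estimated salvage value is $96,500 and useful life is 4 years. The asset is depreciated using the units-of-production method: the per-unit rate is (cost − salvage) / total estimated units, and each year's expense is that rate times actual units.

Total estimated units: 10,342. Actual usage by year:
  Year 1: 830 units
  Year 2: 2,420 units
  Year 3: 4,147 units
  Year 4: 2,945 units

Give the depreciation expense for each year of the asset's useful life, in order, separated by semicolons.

$31,540; $91,960; $157,586; $111,910

Depreciable base = $489,496 − $96,500 = $392,996.
Rate = $392,996 / 10,342 units = $38 per unit.
Year 1: 830 × $38 = $31,540. Book value $457,956.
Year 2: 2,420 × $38 = $91,960. Book value $365,996.
Year 3: 4,147 × $38 = $157,586. Book value $208,410.
Year 4: 2,945 × $38 = $111,910. Book value $96,500.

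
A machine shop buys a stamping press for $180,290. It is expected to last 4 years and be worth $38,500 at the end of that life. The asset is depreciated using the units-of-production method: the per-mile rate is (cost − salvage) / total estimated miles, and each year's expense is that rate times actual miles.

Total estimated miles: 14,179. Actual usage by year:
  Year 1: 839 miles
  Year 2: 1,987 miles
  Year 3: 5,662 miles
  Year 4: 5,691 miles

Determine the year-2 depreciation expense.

$19,870

Depreciable base = $180,290 − $38,500 = $141,790.
Rate = $141,790 / 14,179 miles = $10 per mile.
Year 1: 839 × $10 = $8,390. Book value $171,900.
Year 2: 1,987 × $10 = $19,870. Book value $152,030.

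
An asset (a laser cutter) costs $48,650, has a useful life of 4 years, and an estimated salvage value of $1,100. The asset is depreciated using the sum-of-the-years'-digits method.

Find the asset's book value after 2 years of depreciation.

$15,365

Depreciable base = $48,650 − $1,100 = $47,550.
Sum of the years' digits = 4+3+2+1 = 10.
Year 1: $47,550 × 4/10 = $19,020. Book value $29,630.
Year 2: $47,550 × 3/10 = $14,265. Book value $15,365.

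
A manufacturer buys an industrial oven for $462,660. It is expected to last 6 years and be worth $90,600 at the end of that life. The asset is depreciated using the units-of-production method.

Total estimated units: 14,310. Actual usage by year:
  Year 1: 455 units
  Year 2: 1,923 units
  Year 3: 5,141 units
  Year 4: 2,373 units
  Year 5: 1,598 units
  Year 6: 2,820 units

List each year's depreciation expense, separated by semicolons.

$11,830; $49,998; $133,666; $61,698; $41,548; $73,320

Depreciable base = $462,660 − $90,600 = $372,060.
Rate = $372,060 / 14,310 units = $26 per unit.
Year 1: 455 × $26 = $11,830. Book value $450,830.
Year 2: 1,923 × $26 = $49,998. Book value $400,832.
Year 3: 5,141 × $26 = $133,666. Book value $267,166.
Year 4: 2,373 × $26 = $61,698. Book value $205,468.
Year 5: 1,598 × $26 = $41,548. Book value $163,920.
Year 6: 2,820 × $26 = $73,320. Book value $90,600.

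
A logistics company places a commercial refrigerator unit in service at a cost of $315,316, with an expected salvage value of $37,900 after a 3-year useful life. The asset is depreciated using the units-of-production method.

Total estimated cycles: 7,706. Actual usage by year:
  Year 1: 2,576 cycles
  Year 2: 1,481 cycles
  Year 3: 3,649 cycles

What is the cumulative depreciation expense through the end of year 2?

Depreciable base = $315,316 − $37,900 = $277,416.
Rate = $277,416 / 7,706 cycles = $36 per cycle.
Year 1: 2,576 × $36 = $92,736. Book value $222,580.
Year 2: 1,481 × $36 = $53,316. Book value $169,264.
Accumulated through year 2 = $315,316 − $169,264 = $146,052.

$146,052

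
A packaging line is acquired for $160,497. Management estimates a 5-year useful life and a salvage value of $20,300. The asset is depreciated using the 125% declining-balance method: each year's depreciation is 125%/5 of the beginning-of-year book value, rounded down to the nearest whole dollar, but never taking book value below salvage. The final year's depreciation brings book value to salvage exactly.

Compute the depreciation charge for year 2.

Depreciable base = $160,497 − $20,300 = $140,197.
Year 1: ⌊$160,497 × 125%/5⌋ = $40,124. Book value $120,373.
Year 2: ⌊$120,373 × 125%/5⌋ = $30,093. Book value $90,280.

$30,093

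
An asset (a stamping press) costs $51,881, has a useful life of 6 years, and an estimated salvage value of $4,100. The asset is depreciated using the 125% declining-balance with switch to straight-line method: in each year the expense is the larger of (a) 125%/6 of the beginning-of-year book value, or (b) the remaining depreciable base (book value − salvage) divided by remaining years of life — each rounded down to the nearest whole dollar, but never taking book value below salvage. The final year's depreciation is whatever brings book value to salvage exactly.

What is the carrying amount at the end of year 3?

$25,413

Depreciable base = $51,881 − $4,100 = $47,781.
Year 1: DB = ⌊$51,881 × 125%/6⌋ = $10,808; SL = ⌊$47,781/6⌋ = $7,963 → take DB $10,808. Book value $41,073.
Year 2: DB = ⌊$41,073 × 125%/6⌋ = $8,556; SL = ⌊$36,973/5⌋ = $7,394 → take DB $8,556. Book value $32,517.
Year 3: DB = ⌊$32,517 × 125%/6⌋ = $6,774; SL = ⌊$28,417/4⌋ = $7,104 → take SL $7,104. Book value $25,413.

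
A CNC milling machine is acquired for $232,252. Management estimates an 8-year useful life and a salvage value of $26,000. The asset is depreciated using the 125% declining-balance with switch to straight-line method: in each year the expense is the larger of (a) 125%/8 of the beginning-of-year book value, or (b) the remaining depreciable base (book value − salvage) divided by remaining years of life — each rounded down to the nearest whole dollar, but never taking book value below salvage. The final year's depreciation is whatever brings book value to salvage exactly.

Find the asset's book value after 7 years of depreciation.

Depreciable base = $232,252 − $26,000 = $206,252.
Year 1: DB = ⌊$232,252 × 125%/8⌋ = $36,289; SL = ⌊$206,252/8⌋ = $25,781 → take DB $36,289. Book value $195,963.
Year 2: DB = ⌊$195,963 × 125%/8⌋ = $30,619; SL = ⌊$169,963/7⌋ = $24,280 → take DB $30,619. Book value $165,344.
Year 3: DB = ⌊$165,344 × 125%/8⌋ = $25,835; SL = ⌊$139,344/6⌋ = $23,224 → take DB $25,835. Book value $139,509.
Year 4: DB = ⌊$139,509 × 125%/8⌋ = $21,798; SL = ⌊$113,509/5⌋ = $22,701 → take SL $22,701. Book value $116,808.
Year 5: DB = ⌊$116,808 × 125%/8⌋ = $18,251; SL = ⌊$90,808/4⌋ = $22,702 → take SL $22,702. Book value $94,106.
Year 6: DB = ⌊$94,106 × 125%/8⌋ = $14,704; SL = ⌊$68,106/3⌋ = $22,702 → take SL $22,702. Book value $71,404.
Year 7: DB = ⌊$71,404 × 125%/8⌋ = $11,156; SL = ⌊$45,404/2⌋ = $22,702 → take SL $22,702. Book value $48,702.

$48,702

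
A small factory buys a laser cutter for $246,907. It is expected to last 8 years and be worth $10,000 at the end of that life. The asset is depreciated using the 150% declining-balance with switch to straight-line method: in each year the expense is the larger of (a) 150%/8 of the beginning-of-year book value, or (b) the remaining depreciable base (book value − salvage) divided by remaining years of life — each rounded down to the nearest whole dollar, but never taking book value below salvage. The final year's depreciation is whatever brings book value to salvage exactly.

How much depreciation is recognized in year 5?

$24,401

Depreciable base = $246,907 − $10,000 = $236,907.
Year 1: DB = ⌊$246,907 × 150%/8⌋ = $46,295; SL = ⌊$236,907/8⌋ = $29,613 → take DB $46,295. Book value $200,612.
Year 2: DB = ⌊$200,612 × 150%/8⌋ = $37,614; SL = ⌊$190,612/7⌋ = $27,230 → take DB $37,614. Book value $162,998.
Year 3: DB = ⌊$162,998 × 150%/8⌋ = $30,562; SL = ⌊$152,998/6⌋ = $25,499 → take DB $30,562. Book value $132,436.
Year 4: DB = ⌊$132,436 × 150%/8⌋ = $24,831; SL = ⌊$122,436/5⌋ = $24,487 → take DB $24,831. Book value $107,605.
Year 5: DB = ⌊$107,605 × 150%/8⌋ = $20,175; SL = ⌊$97,605/4⌋ = $24,401 → take SL $24,401. Book value $83,204.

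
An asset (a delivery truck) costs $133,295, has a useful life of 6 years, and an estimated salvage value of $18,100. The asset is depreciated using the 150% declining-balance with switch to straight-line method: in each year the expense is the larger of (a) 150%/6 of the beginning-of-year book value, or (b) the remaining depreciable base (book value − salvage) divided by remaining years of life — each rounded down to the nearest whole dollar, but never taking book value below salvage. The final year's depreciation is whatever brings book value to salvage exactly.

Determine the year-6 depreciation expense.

Depreciable base = $133,295 − $18,100 = $115,195.
Year 1: DB = ⌊$133,295 × 150%/6⌋ = $33,323; SL = ⌊$115,195/6⌋ = $19,199 → take DB $33,323. Book value $99,972.
Year 2: DB = ⌊$99,972 × 150%/6⌋ = $24,993; SL = ⌊$81,872/5⌋ = $16,374 → take DB $24,993. Book value $74,979.
Year 3: DB = ⌊$74,979 × 150%/6⌋ = $18,744; SL = ⌊$56,879/4⌋ = $14,219 → take DB $18,744. Book value $56,235.
Year 4: DB = ⌊$56,235 × 150%/6⌋ = $14,058; SL = ⌊$38,135/3⌋ = $12,711 → take DB $14,058. Book value $42,177.
Year 5: DB = ⌊$42,177 × 150%/6⌋ = $10,544; SL = ⌊$24,077/2⌋ = $12,038 → take SL $12,038. Book value $30,139.
Year 6 (final): $30,139 − $18,100 = $12,039. Book value $18,100.

$12,039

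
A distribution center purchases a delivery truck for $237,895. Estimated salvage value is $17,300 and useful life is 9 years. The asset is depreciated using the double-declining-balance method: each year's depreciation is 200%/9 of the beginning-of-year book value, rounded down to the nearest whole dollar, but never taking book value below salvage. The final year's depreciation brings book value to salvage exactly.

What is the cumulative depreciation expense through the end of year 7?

Depreciable base = $237,895 − $17,300 = $220,595.
Year 1: ⌊$237,895 × 200%/9⌋ = $52,865. Book value $185,030.
Year 2: ⌊$185,030 × 200%/9⌋ = $41,117. Book value $143,913.
Year 3: ⌊$143,913 × 200%/9⌋ = $31,980. Book value $111,933.
Year 4: ⌊$111,933 × 200%/9⌋ = $24,874. Book value $87,059.
Year 5: ⌊$87,059 × 200%/9⌋ = $19,346. Book value $67,713.
Year 6: ⌊$67,713 × 200%/9⌋ = $15,047. Book value $52,666.
Year 7: ⌊$52,666 × 200%/9⌋ = $11,703. Book value $40,963.
Accumulated through year 7 = $237,895 − $40,963 = $196,932.

$196,932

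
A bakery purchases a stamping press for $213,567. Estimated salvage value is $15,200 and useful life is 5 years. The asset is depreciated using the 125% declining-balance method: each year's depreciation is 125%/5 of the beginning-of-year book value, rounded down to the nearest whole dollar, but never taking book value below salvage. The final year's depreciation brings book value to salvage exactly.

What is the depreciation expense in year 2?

Depreciable base = $213,567 − $15,200 = $198,367.
Year 1: ⌊$213,567 × 125%/5⌋ = $53,391. Book value $160,176.
Year 2: ⌊$160,176 × 125%/5⌋ = $40,044. Book value $120,132.

$40,044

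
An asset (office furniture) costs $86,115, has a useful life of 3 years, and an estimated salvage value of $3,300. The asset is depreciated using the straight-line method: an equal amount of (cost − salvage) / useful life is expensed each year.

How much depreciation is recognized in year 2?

$27,605

Depreciable base = $86,115 − $3,300 = $82,815.
Annual expense = $82,815 / 3 = $27,605.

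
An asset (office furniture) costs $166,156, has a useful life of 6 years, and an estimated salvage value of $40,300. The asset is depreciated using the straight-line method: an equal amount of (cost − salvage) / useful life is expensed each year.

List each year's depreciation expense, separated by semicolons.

Depreciable base = $166,156 − $40,300 = $125,856.
Annual expense = $125,856 / 6 = $20,976.
End of year 1: book value $145,180.
End of year 2: book value $124,204.
End of year 3: book value $103,228.
End of year 4: book value $82,252.
End of year 5: book value $61,276.
End of year 6: book value $40,300.

$20,976; $20,976; $20,976; $20,976; $20,976; $20,976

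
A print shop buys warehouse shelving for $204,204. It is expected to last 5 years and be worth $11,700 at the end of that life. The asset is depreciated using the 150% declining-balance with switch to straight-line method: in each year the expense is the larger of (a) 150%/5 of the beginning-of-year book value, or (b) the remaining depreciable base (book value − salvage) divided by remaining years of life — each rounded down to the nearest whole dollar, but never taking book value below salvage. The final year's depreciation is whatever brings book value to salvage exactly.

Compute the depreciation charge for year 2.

$42,882

Depreciable base = $204,204 − $11,700 = $192,504.
Year 1: DB = ⌊$204,204 × 150%/5⌋ = $61,261; SL = ⌊$192,504/5⌋ = $38,500 → take DB $61,261. Book value $142,943.
Year 2: DB = ⌊$142,943 × 150%/5⌋ = $42,882; SL = ⌊$131,243/4⌋ = $32,810 → take DB $42,882. Book value $100,061.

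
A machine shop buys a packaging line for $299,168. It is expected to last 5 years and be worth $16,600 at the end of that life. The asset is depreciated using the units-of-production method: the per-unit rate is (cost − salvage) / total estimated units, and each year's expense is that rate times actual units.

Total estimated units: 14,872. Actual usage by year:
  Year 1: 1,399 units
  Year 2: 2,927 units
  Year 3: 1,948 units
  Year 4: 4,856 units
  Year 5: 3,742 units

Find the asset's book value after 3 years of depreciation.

$179,962

Depreciable base = $299,168 − $16,600 = $282,568.
Rate = $282,568 / 14,872 units = $19 per unit.
Year 1: 1,399 × $19 = $26,581. Book value $272,587.
Year 2: 2,927 × $19 = $55,613. Book value $216,974.
Year 3: 1,948 × $19 = $37,012. Book value $179,962.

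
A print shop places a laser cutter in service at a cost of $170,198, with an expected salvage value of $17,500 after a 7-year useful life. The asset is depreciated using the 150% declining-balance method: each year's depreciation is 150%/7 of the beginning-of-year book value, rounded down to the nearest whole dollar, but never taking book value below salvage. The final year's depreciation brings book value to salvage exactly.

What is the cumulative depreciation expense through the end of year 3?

$87,641

Depreciable base = $170,198 − $17,500 = $152,698.
Year 1: ⌊$170,198 × 150%/7⌋ = $36,471. Book value $133,727.
Year 2: ⌊$133,727 × 150%/7⌋ = $28,655. Book value $105,072.
Year 3: ⌊$105,072 × 150%/7⌋ = $22,515. Book value $82,557.
Accumulated through year 3 = $170,198 − $82,557 = $87,641.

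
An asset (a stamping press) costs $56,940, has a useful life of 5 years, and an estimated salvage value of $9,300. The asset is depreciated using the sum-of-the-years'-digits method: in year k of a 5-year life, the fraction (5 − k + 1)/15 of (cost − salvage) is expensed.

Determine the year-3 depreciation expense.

Depreciable base = $56,940 − $9,300 = $47,640.
Sum of the years' digits = 5+4+3+2+1 = 15.
Year 1: $47,640 × 5/15 = $15,880. Book value $41,060.
Year 2: $47,640 × 4/15 = $12,704. Book value $28,356.
Year 3: $47,640 × 3/15 = $9,528. Book value $18,828.

$9,528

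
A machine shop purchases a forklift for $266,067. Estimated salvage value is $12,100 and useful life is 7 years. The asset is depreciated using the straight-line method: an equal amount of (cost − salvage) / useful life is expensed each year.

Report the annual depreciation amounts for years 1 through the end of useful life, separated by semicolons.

$36,281; $36,281; $36,281; $36,281; $36,281; $36,281; $36,281

Depreciable base = $266,067 − $12,100 = $253,967.
Annual expense = $253,967 / 7 = $36,281.
End of year 1: book value $229,786.
End of year 2: book value $193,505.
End of year 3: book value $157,224.
End of year 4: book value $120,943.
End of year 5: book value $84,662.
End of year 6: book value $48,381.
End of year 7: book value $12,100.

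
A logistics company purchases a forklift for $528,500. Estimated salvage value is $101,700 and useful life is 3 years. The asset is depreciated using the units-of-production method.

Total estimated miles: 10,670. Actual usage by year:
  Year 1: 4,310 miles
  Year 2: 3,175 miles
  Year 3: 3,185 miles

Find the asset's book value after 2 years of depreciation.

Depreciable base = $528,500 − $101,700 = $426,800.
Rate = $426,800 / 10,670 miles = $40 per mile.
Year 1: 4,310 × $40 = $172,400. Book value $356,100.
Year 2: 3,175 × $40 = $127,000. Book value $229,100.

$229,100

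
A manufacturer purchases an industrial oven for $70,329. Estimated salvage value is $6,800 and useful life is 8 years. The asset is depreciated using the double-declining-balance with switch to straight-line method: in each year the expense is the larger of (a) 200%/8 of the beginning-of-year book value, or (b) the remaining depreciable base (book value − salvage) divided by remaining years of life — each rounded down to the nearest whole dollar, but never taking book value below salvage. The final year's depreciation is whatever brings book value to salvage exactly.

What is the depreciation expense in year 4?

Depreciable base = $70,329 − $6,800 = $63,529.
Year 1: DB = ⌊$70,329 × 200%/8⌋ = $17,582; SL = ⌊$63,529/8⌋ = $7,941 → take DB $17,582. Book value $52,747.
Year 2: DB = ⌊$52,747 × 200%/8⌋ = $13,186; SL = ⌊$45,947/7⌋ = $6,563 → take DB $13,186. Book value $39,561.
Year 3: DB = ⌊$39,561 × 200%/8⌋ = $9,890; SL = ⌊$32,761/6⌋ = $5,460 → take DB $9,890. Book value $29,671.
Year 4: DB = ⌊$29,671 × 200%/8⌋ = $7,417; SL = ⌊$22,871/5⌋ = $4,574 → take DB $7,417. Book value $22,254.

$7,417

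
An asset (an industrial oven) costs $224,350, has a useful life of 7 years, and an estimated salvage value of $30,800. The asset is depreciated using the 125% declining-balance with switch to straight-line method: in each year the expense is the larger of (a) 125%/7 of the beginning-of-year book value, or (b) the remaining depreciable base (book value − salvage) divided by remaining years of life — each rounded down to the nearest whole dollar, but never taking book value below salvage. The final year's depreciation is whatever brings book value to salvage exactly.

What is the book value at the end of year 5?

$77,574

Depreciable base = $224,350 − $30,800 = $193,550.
Year 1: DB = ⌊$224,350 × 125%/7⌋ = $40,062; SL = ⌊$193,550/7⌋ = $27,650 → take DB $40,062. Book value $184,288.
Year 2: DB = ⌊$184,288 × 125%/7⌋ = $32,908; SL = ⌊$153,488/6⌋ = $25,581 → take DB $32,908. Book value $151,380.
Year 3: DB = ⌊$151,380 × 125%/7⌋ = $27,032; SL = ⌊$120,580/5⌋ = $24,116 → take DB $27,032. Book value $124,348.
Year 4: DB = ⌊$124,348 × 125%/7⌋ = $22,205; SL = ⌊$93,548/4⌋ = $23,387 → take SL $23,387. Book value $100,961.
Year 5: DB = ⌊$100,961 × 125%/7⌋ = $18,028; SL = ⌊$70,161/3⌋ = $23,387 → take SL $23,387. Book value $77,574.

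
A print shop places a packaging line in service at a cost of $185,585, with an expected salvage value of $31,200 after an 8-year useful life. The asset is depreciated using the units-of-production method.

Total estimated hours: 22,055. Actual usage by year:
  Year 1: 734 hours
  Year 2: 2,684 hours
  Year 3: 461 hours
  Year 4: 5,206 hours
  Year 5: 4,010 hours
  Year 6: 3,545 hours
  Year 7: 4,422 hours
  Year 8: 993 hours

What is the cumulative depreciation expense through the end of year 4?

$63,595

Depreciable base = $185,585 − $31,200 = $154,385.
Rate = $154,385 / 22,055 hours = $7 per hour.
Year 1: 734 × $7 = $5,138. Book value $180,447.
Year 2: 2,684 × $7 = $18,788. Book value $161,659.
Year 3: 461 × $7 = $3,227. Book value $158,432.
Year 4: 5,206 × $7 = $36,442. Book value $121,990.
Accumulated through year 4 = $185,585 − $121,990 = $63,595.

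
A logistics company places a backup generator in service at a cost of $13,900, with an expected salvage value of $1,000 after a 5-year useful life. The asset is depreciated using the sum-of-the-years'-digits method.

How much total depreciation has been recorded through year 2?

Depreciable base = $13,900 − $1,000 = $12,900.
Sum of the years' digits = 5+4+3+2+1 = 15.
Year 1: $12,900 × 5/15 = $4,300. Book value $9,600.
Year 2: $12,900 × 4/15 = $3,440. Book value $6,160.
Accumulated through year 2 = $13,900 − $6,160 = $7,740.

$7,740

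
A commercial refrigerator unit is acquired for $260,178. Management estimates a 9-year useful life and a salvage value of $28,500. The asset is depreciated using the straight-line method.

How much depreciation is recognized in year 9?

$25,742

Depreciable base = $260,178 − $28,500 = $231,678.
Annual expense = $231,678 / 9 = $25,742.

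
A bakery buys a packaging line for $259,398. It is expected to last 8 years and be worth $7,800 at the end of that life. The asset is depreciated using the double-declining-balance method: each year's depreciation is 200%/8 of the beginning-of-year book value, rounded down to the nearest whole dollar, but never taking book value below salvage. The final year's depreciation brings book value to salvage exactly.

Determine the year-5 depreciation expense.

$20,519

Depreciable base = $259,398 − $7,800 = $251,598.
Year 1: ⌊$259,398 × 200%/8⌋ = $64,849. Book value $194,549.
Year 2: ⌊$194,549 × 200%/8⌋ = $48,637. Book value $145,912.
Year 3: ⌊$145,912 × 200%/8⌋ = $36,478. Book value $109,434.
Year 4: ⌊$109,434 × 200%/8⌋ = $27,358. Book value $82,076.
Year 5: ⌊$82,076 × 200%/8⌋ = $20,519. Book value $61,557.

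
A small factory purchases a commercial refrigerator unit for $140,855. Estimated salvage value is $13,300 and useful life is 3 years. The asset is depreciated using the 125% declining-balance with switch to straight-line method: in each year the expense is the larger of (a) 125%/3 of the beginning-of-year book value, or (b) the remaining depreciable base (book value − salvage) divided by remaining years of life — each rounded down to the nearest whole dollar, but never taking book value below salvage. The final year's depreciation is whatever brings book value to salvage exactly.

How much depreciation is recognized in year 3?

Depreciable base = $140,855 − $13,300 = $127,555.
Year 1: DB = ⌊$140,855 × 125%/3⌋ = $58,689; SL = ⌊$127,555/3⌋ = $42,518 → take DB $58,689. Book value $82,166.
Year 2: DB = ⌊$82,166 × 125%/3⌋ = $34,235; SL = ⌊$68,866/2⌋ = $34,433 → take SL $34,433. Book value $47,733.
Year 3 (final): $47,733 − $13,300 = $34,433. Book value $13,300.

$34,433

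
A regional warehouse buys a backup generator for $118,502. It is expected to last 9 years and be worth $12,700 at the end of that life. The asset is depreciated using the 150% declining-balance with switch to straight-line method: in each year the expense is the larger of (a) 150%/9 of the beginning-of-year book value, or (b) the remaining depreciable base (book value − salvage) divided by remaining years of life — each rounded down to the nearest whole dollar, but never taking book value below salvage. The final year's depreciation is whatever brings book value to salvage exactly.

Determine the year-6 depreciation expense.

Depreciable base = $118,502 − $12,700 = $105,802.
Year 1: DB = ⌊$118,502 × 150%/9⌋ = $19,750; SL = ⌊$105,802/9⌋ = $11,755 → take DB $19,750. Book value $98,752.
Year 2: DB = ⌊$98,752 × 150%/9⌋ = $16,458; SL = ⌊$86,052/8⌋ = $10,756 → take DB $16,458. Book value $82,294.
Year 3: DB = ⌊$82,294 × 150%/9⌋ = $13,715; SL = ⌊$69,594/7⌋ = $9,942 → take DB $13,715. Book value $68,579.
Year 4: DB = ⌊$68,579 × 150%/9⌋ = $11,429; SL = ⌊$55,879/6⌋ = $9,313 → take DB $11,429. Book value $57,150.
Year 5: DB = ⌊$57,150 × 150%/9⌋ = $9,525; SL = ⌊$44,450/5⌋ = $8,890 → take DB $9,525. Book value $47,625.
Year 6: DB = ⌊$47,625 × 150%/9⌋ = $7,937; SL = ⌊$34,925/4⌋ = $8,731 → take SL $8,731. Book value $38,894.

$8,731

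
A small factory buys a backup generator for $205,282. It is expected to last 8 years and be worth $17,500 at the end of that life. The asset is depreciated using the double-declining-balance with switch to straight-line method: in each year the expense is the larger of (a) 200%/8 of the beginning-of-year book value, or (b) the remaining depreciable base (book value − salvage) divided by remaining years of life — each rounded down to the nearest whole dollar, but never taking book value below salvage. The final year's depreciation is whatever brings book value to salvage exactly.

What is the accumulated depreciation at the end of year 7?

Depreciable base = $205,282 − $17,500 = $187,782.
Year 1: DB = ⌊$205,282 × 200%/8⌋ = $51,320; SL = ⌊$187,782/8⌋ = $23,472 → take DB $51,320. Book value $153,962.
Year 2: DB = ⌊$153,962 × 200%/8⌋ = $38,490; SL = ⌊$136,462/7⌋ = $19,494 → take DB $38,490. Book value $115,472.
Year 3: DB = ⌊$115,472 × 200%/8⌋ = $28,868; SL = ⌊$97,972/6⌋ = $16,328 → take DB $28,868. Book value $86,604.
Year 4: DB = ⌊$86,604 × 200%/8⌋ = $21,651; SL = ⌊$69,104/5⌋ = $13,820 → take DB $21,651. Book value $64,953.
Year 5: DB = ⌊$64,953 × 200%/8⌋ = $16,238; SL = ⌊$47,453/4⌋ = $11,863 → take DB $16,238. Book value $48,715.
Year 6: DB = ⌊$48,715 × 200%/8⌋ = $12,178; SL = ⌊$31,215/3⌋ = $10,405 → take DB $12,178. Book value $36,537.
Year 7: DB = ⌊$36,537 × 200%/8⌋ = $9,134; SL = ⌊$19,037/2⌋ = $9,518 → take SL $9,518. Book value $27,019.
Accumulated through year 7 = $205,282 − $27,019 = $178,263.

$178,263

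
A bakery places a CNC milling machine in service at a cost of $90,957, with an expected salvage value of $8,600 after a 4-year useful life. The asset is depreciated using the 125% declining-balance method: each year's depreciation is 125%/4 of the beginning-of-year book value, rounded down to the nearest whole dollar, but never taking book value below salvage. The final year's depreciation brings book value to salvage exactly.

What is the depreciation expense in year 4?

$20,957

Depreciable base = $90,957 − $8,600 = $82,357.
Year 1: ⌊$90,957 × 125%/4⌋ = $28,424. Book value $62,533.
Year 2: ⌊$62,533 × 125%/4⌋ = $19,541. Book value $42,992.
Year 3: ⌊$42,992 × 125%/4⌋ = $13,435. Book value $29,557.
Year 4 (final): $29,557 − $8,600 = $20,957. Book value $8,600.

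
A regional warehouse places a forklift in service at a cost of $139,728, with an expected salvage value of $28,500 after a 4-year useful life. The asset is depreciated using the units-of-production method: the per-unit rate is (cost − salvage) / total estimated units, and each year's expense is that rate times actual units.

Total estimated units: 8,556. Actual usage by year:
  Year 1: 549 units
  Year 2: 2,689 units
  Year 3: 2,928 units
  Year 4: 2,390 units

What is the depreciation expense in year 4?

Depreciable base = $139,728 − $28,500 = $111,228.
Rate = $111,228 / 8,556 units = $13 per unit.
Year 1: 549 × $13 = $7,137. Book value $132,591.
Year 2: 2,689 × $13 = $34,957. Book value $97,634.
Year 3: 2,928 × $13 = $38,064. Book value $59,570.
Year 4: 2,390 × $13 = $31,070. Book value $28,500.

$31,070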